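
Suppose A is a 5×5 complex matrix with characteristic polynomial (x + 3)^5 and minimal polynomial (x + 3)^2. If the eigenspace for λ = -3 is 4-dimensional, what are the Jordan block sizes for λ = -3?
Block sizes for λ = -3: [2, 1, 1, 1]

Step 1 — from the characteristic polynomial, algebraic multiplicity of λ = -3 is 5. From dim ker(A − (-3)·I) = 4, there are exactly 4 Jordan blocks for λ = -3.
Step 2 — from the minimal polynomial, the factor (x + 3)^2 tells us the largest block for λ = -3 has size 2.
Step 3 — with total size 5, 4 blocks, and largest block 2, the block sizes (in nonincreasing order) are [2, 1, 1, 1].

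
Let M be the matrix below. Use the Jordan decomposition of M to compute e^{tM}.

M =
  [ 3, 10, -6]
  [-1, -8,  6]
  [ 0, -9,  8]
e^{tM} =
  [-2*t*exp(2*t) + 2*exp(2*t) - exp(-t), -2*t*exp(2*t) + 4*exp(2*t) - 4*exp(-t), -2*exp(2*t) + 2*exp(-t)]
  [2*t*exp(2*t) - exp(2*t) + exp(-t), 2*t*exp(2*t) - 3*exp(2*t) + 4*exp(-t), 2*exp(2*t) - 2*exp(-t)]
  [3*t*exp(2*t) - exp(2*t) + exp(-t), 3*t*exp(2*t) - 4*exp(2*t) + 4*exp(-t), 3*exp(2*t) - 2*exp(-t)]

Strategy: write M = P · J · P⁻¹ where J is a Jordan canonical form, so e^{tM} = P · e^{tJ} · P⁻¹, and e^{tJ} can be computed block-by-block.

M has Jordan form
J =
  [-1, 0, 0]
  [ 0, 2, 1]
  [ 0, 0, 2]
(up to reordering of blocks).

Per-block formulas:
  For a 1×1 block at λ = -1: exp(t · [-1]) = [e^(-1t)].
  For a 2×2 Jordan block J_2(2): exp(t · J_2(2)) = e^(2t)·(I + t·N), where N is the 2×2 nilpotent shift.

After assembling e^{tJ} and conjugating by P, we get:

e^{tM} =
  [-2*t*exp(2*t) + 2*exp(2*t) - exp(-t), -2*t*exp(2*t) + 4*exp(2*t) - 4*exp(-t), -2*exp(2*t) + 2*exp(-t)]
  [2*t*exp(2*t) - exp(2*t) + exp(-t), 2*t*exp(2*t) - 3*exp(2*t) + 4*exp(-t), 2*exp(2*t) - 2*exp(-t)]
  [3*t*exp(2*t) - exp(2*t) + exp(-t), 3*t*exp(2*t) - 4*exp(2*t) + 4*exp(-t), 3*exp(2*t) - 2*exp(-t)]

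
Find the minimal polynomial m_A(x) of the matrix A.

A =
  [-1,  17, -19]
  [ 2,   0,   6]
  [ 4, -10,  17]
x^3 - 16*x^2 + 85*x - 150

The characteristic polynomial is χ_A(x) = (x - 6)*(x - 5)^2, so the eigenvalues are known. The minimal polynomial is
  m_A(x) = Π_λ (x − λ)^{k_λ}
where k_λ is the size of the *largest* Jordan block for λ (equivalently, the smallest k with (A − λI)^k v = 0 for every generalised eigenvector v of λ).

  λ = 5: largest Jordan block has size 2, contributing (x − 5)^2
  λ = 6: largest Jordan block has size 1, contributing (x − 6)

So m_A(x) = (x - 6)*(x - 5)^2 = x^3 - 16*x^2 + 85*x - 150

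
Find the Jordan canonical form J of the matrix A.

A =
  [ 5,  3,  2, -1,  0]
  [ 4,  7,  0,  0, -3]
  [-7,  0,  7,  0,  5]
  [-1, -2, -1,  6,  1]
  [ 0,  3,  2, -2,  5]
J_3(6) ⊕ J_2(6)

The characteristic polynomial is
  det(x·I − A) = x^5 - 30*x^4 + 360*x^3 - 2160*x^2 + 6480*x - 7776 = (x - 6)^5

Eigenvalues and multiplicities (the geometric multiplicity of λ is n − rank(A − λI), which equals the number of Jordan blocks for λ):
  λ = 6: algebraic multiplicity = 5, geometric multiplicity = 2

Determining the block sizes for each eigenvalue:
  λ = 6: with am = 5 and gm = 2, the partition is not yet determined (e.g. several partitions of 5 into 2 parts exist). Let N = A − (6)·I. Computing rank(N^1) = 3, rank(N^2) = 1, rank(N^3) = 0; the number of blocks of size ≥ j is rank(N^{j−1}) − rank(N^j), giving [2, 2, 1]. So we have 1 block(s) of size 3, 1 block(s) of size 2 → block sizes [3, 2]

Assembling the blocks gives a Jordan form
J =
  [6, 1, 0, 0, 0]
  [0, 6, 1, 0, 0]
  [0, 0, 6, 0, 0]
  [0, 0, 0, 6, 1]
  [0, 0, 0, 0, 6]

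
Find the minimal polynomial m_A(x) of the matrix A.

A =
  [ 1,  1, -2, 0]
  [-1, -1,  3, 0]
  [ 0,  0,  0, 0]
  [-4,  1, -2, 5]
x^4 - 5*x^3

The characteristic polynomial is χ_A(x) = x^3*(x - 5), so the eigenvalues are known. The minimal polynomial is
  m_A(x) = Π_λ (x − λ)^{k_λ}
where k_λ is the size of the *largest* Jordan block for λ (equivalently, the smallest k with (A − λI)^k v = 0 for every generalised eigenvector v of λ).

  λ = 0: largest Jordan block has size 3, contributing (x − 0)^3
  λ = 5: largest Jordan block has size 1, contributing (x − 5)

So m_A(x) = x^3*(x - 5) = x^4 - 5*x^3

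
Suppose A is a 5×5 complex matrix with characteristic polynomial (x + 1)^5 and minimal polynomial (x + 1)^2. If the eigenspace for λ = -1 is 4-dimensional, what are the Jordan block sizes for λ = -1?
Block sizes for λ = -1: [2, 1, 1, 1]

Step 1 — from the characteristic polynomial, algebraic multiplicity of λ = -1 is 5. From dim ker(A − (-1)·I) = 4, there are exactly 4 Jordan blocks for λ = -1.
Step 2 — from the minimal polynomial, the factor (x + 1)^2 tells us the largest block for λ = -1 has size 2.
Step 3 — with total size 5, 4 blocks, and largest block 2, the block sizes (in nonincreasing order) are [2, 1, 1, 1].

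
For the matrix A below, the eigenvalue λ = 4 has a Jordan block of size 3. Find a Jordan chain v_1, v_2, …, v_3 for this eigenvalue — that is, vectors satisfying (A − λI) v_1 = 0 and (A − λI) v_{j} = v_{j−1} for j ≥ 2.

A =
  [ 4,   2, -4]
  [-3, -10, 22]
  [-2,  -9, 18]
A Jordan chain for λ = 4 of length 3:
v_1 = (2, -2, -1)ᵀ
v_2 = (0, -3, -2)ᵀ
v_3 = (1, 0, 0)ᵀ

Let N = A − (4)·I. We want v_3 with N^3 v_3 = 0 but N^2 v_3 ≠ 0; then v_{j-1} := N · v_j for j = 3, …, 2.

Pick v_3 = (1, 0, 0)ᵀ.
Then v_2 = N · v_3 = (0, -3, -2)ᵀ.
Then v_1 = N · v_2 = (2, -2, -1)ᵀ.

Sanity check: (A − (4)·I) v_1 = (0, 0, 0)ᵀ = 0. ✓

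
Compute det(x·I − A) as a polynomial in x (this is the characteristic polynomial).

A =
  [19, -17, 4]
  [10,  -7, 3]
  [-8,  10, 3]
x^3 - 15*x^2 + 75*x - 125

Expanding det(x·I − A) (e.g. by cofactor expansion or by noting that A is similar to its Jordan form J, which has the same characteristic polynomial as A) gives
  χ_A(x) = x^3 - 15*x^2 + 75*x - 125
which factors as (x - 5)^3. The eigenvalues (with algebraic multiplicities) are λ = 5 with multiplicity 3.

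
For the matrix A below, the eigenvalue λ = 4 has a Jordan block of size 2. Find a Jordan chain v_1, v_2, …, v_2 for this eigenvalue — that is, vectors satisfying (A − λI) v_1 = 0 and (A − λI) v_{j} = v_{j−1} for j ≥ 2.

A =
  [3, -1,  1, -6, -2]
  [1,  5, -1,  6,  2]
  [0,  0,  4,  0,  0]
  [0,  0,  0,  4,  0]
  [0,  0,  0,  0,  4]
A Jordan chain for λ = 4 of length 2:
v_1 = (-1, 1, 0, 0, 0)ᵀ
v_2 = (1, 0, 0, 0, 0)ᵀ

Let N = A − (4)·I. We want v_2 with N^2 v_2 = 0 but N^1 v_2 ≠ 0; then v_{j-1} := N · v_j for j = 2, …, 2.

Pick v_2 = (1, 0, 0, 0, 0)ᵀ.
Then v_1 = N · v_2 = (-1, 1, 0, 0, 0)ᵀ.

Sanity check: (A − (4)·I) v_1 = (0, 0, 0, 0, 0)ᵀ = 0. ✓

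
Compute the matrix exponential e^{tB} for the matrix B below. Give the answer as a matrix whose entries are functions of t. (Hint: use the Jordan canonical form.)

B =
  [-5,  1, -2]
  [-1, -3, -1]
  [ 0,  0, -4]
e^{tB} =
  [-t*exp(-4*t) + exp(-4*t), t*exp(-4*t), t^2*exp(-4*t)/2 - 2*t*exp(-4*t)]
  [-t*exp(-4*t), t*exp(-4*t) + exp(-4*t), t^2*exp(-4*t)/2 - t*exp(-4*t)]
  [0, 0, exp(-4*t)]

Strategy: write B = P · J · P⁻¹ where J is a Jordan canonical form, so e^{tB} = P · e^{tJ} · P⁻¹, and e^{tJ} can be computed block-by-block.

B has Jordan form
J =
  [-4,  1,  0]
  [ 0, -4,  1]
  [ 0,  0, -4]
(up to reordering of blocks).

Per-block formulas:
  For a 3×3 Jordan block J_3(-4): exp(t · J_3(-4)) = e^(-4t)·(I + t·N + (t^2/2)·N^2), where N is the 3×3 nilpotent shift.

After assembling e^{tJ} and conjugating by P, we get:

e^{tB} =
  [-t*exp(-4*t) + exp(-4*t), t*exp(-4*t), t^2*exp(-4*t)/2 - 2*t*exp(-4*t)]
  [-t*exp(-4*t), t*exp(-4*t) + exp(-4*t), t^2*exp(-4*t)/2 - t*exp(-4*t)]
  [0, 0, exp(-4*t)]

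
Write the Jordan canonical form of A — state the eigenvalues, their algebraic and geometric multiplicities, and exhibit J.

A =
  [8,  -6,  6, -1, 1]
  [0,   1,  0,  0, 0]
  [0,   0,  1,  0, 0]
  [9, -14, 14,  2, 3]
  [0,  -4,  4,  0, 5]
J_1(1) ⊕ J_1(1) ⊕ J_2(5) ⊕ J_1(5)

The characteristic polynomial is
  det(x·I − A) = x^5 - 17*x^4 + 106*x^3 - 290*x^2 + 325*x - 125 = (x - 5)^3*(x - 1)^2

Eigenvalues and multiplicities (the geometric multiplicity of λ is n − rank(A − λI), which equals the number of Jordan blocks for λ):
  λ = 1: algebraic multiplicity = 2, geometric multiplicity = 2
  λ = 5: algebraic multiplicity = 3, geometric multiplicity = 2

Determining the block sizes for each eigenvalue:
  λ = 1: gm = am = 2, so every block has size 1 → block sizes [1, 1]
  λ = 5: 2 blocks summing to 3 forces exactly one block of size 2 and the rest size 1 → block sizes [2, 1]

Assembling the blocks gives a Jordan form
J =
  [1, 0, 0, 0, 0]
  [0, 1, 0, 0, 0]
  [0, 0, 5, 1, 0]
  [0, 0, 0, 5, 0]
  [0, 0, 0, 0, 5]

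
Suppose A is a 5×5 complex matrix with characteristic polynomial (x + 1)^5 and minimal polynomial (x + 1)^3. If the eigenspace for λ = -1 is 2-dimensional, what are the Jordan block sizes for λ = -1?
Block sizes for λ = -1: [3, 2]

Step 1 — from the characteristic polynomial, algebraic multiplicity of λ = -1 is 5. From dim ker(A − (-1)·I) = 2, there are exactly 2 Jordan blocks for λ = -1.
Step 2 — from the minimal polynomial, the factor (x + 1)^3 tells us the largest block for λ = -1 has size 3.
Step 3 — with total size 5, 2 blocks, and largest block 3, the block sizes (in nonincreasing order) are [3, 2].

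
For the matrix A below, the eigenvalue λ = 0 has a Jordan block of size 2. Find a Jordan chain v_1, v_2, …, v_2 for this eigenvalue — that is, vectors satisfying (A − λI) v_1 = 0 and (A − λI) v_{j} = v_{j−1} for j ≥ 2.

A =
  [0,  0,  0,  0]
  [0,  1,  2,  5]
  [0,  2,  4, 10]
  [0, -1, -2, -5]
A Jordan chain for λ = 0 of length 2:
v_1 = (0, 1, 2, -1)ᵀ
v_2 = (0, 1, 0, 0)ᵀ

Let N = A − (0)·I. We want v_2 with N^2 v_2 = 0 but N^1 v_2 ≠ 0; then v_{j-1} := N · v_j for j = 2, …, 2.

Pick v_2 = (0, 1, 0, 0)ᵀ.
Then v_1 = N · v_2 = (0, 1, 2, -1)ᵀ.

Sanity check: (A − (0)·I) v_1 = (0, 0, 0, 0)ᵀ = 0. ✓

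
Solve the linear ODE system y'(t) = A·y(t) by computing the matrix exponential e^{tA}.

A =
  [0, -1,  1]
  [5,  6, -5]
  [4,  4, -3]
e^{tA} =
  [-t*exp(t) + exp(t), -t*exp(t), t*exp(t)]
  [5*t*exp(t), 5*t*exp(t) + exp(t), -5*t*exp(t)]
  [4*t*exp(t), 4*t*exp(t), -4*t*exp(t) + exp(t)]

Strategy: write A = P · J · P⁻¹ where J is a Jordan canonical form, so e^{tA} = P · e^{tJ} · P⁻¹, and e^{tJ} can be computed block-by-block.

A has Jordan form
J =
  [1, 1, 0]
  [0, 1, 0]
  [0, 0, 1]
(up to reordering of blocks).

Per-block formulas:
  For a 2×2 Jordan block J_2(1): exp(t · J_2(1)) = e^(1t)·(I + t·N), where N is the 2×2 nilpotent shift.
  For a 1×1 block at λ = 1: exp(t · [1]) = [e^(1t)].

After assembling e^{tJ} and conjugating by P, we get:

e^{tA} =
  [-t*exp(t) + exp(t), -t*exp(t), t*exp(t)]
  [5*t*exp(t), 5*t*exp(t) + exp(t), -5*t*exp(t)]
  [4*t*exp(t), 4*t*exp(t), -4*t*exp(t) + exp(t)]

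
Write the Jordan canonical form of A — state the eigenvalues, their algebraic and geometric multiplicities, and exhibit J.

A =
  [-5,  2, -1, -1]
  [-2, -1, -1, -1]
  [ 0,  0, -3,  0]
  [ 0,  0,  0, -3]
J_2(-3) ⊕ J_1(-3) ⊕ J_1(-3)

The characteristic polynomial is
  det(x·I − A) = x^4 + 12*x^3 + 54*x^2 + 108*x + 81 = (x + 3)^4

Eigenvalues and multiplicities (the geometric multiplicity of λ is n − rank(A − λI), which equals the number of Jordan blocks for λ):
  λ = -3: algebraic multiplicity = 4, geometric multiplicity = 3

Determining the block sizes for each eigenvalue:
  λ = -3: 3 blocks summing to 4 forces exactly one block of size 2 and the rest size 1 → block sizes [2, 1, 1]

Assembling the blocks gives a Jordan form
J =
  [-3,  1,  0,  0]
  [ 0, -3,  0,  0]
  [ 0,  0, -3,  0]
  [ 0,  0,  0, -3]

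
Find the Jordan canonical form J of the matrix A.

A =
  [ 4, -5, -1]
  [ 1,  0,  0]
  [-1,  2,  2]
J_3(2)

The characteristic polynomial is
  det(x·I − A) = x^3 - 6*x^2 + 12*x - 8 = (x - 2)^3

Eigenvalues and multiplicities (the geometric multiplicity of λ is n − rank(A − λI), which equals the number of Jordan blocks for λ):
  λ = 2: algebraic multiplicity = 3, geometric multiplicity = 1

Determining the block sizes for each eigenvalue:
  λ = 2: one block (gm = 1), so the single block has size am = 3 → block sizes [3]

Assembling the blocks gives a Jordan form
J =
  [2, 1, 0]
  [0, 2, 1]
  [0, 0, 2]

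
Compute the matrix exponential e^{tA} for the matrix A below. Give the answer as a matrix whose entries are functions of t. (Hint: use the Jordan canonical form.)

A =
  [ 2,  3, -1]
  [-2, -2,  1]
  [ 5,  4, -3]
e^{tA} =
  [-t^2*exp(-t) + 3*t*exp(-t) + exp(-t), t^2*exp(-t) + 3*t*exp(-t), t^2*exp(-t) - t*exp(-t)]
  [t^2*exp(-t)/2 - 2*t*exp(-t), -t^2*exp(-t)/2 - t*exp(-t) + exp(-t), -t^2*exp(-t)/2 + t*exp(-t)]
  [-3*t^2*exp(-t)/2 + 5*t*exp(-t), 3*t^2*exp(-t)/2 + 4*t*exp(-t), 3*t^2*exp(-t)/2 - 2*t*exp(-t) + exp(-t)]

Strategy: write A = P · J · P⁻¹ where J is a Jordan canonical form, so e^{tA} = P · e^{tJ} · P⁻¹, and e^{tJ} can be computed block-by-block.

A has Jordan form
J =
  [-1,  1,  0]
  [ 0, -1,  1]
  [ 0,  0, -1]
(up to reordering of blocks).

Per-block formulas:
  For a 3×3 Jordan block J_3(-1): exp(t · J_3(-1)) = e^(-1t)·(I + t·N + (t^2/2)·N^2), where N is the 3×3 nilpotent shift.

After assembling e^{tJ} and conjugating by P, we get:

e^{tA} =
  [-t^2*exp(-t) + 3*t*exp(-t) + exp(-t), t^2*exp(-t) + 3*t*exp(-t), t^2*exp(-t) - t*exp(-t)]
  [t^2*exp(-t)/2 - 2*t*exp(-t), -t^2*exp(-t)/2 - t*exp(-t) + exp(-t), -t^2*exp(-t)/2 + t*exp(-t)]
  [-3*t^2*exp(-t)/2 + 5*t*exp(-t), 3*t^2*exp(-t)/2 + 4*t*exp(-t), 3*t^2*exp(-t)/2 - 2*t*exp(-t) + exp(-t)]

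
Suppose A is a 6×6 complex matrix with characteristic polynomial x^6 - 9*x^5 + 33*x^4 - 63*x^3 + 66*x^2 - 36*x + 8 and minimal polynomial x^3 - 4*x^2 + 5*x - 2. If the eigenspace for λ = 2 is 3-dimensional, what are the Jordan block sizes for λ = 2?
Block sizes for λ = 2: [1, 1, 1]

Step 1 — from the characteristic polynomial, algebraic multiplicity of λ = 2 is 3. From dim ker(A − (2)·I) = 3, there are exactly 3 Jordan blocks for λ = 2.
Step 2 — from the minimal polynomial, the factor (x − 2) tells us the largest block for λ = 2 has size 1.
Step 3 — with total size 3, 3 blocks, and largest block 1, the block sizes (in nonincreasing order) are [1, 1, 1].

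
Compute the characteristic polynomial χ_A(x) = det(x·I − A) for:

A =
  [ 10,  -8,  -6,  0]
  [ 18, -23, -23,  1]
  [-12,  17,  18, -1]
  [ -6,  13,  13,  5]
x^4 - 10*x^3 + 24*x^2 + 32*x - 128

Expanding det(x·I − A) (e.g. by cofactor expansion or by noting that A is similar to its Jordan form J, which has the same characteristic polynomial as A) gives
  χ_A(x) = x^4 - 10*x^3 + 24*x^2 + 32*x - 128
which factors as (x - 4)^3*(x + 2). The eigenvalues (with algebraic multiplicities) are λ = -2 with multiplicity 1, λ = 4 with multiplicity 3.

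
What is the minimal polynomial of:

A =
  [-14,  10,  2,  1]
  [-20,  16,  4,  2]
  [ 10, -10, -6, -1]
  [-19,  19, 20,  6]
x^3 - 6*x^2 - 15*x + 100

The characteristic polynomial is χ_A(x) = (x - 5)^2*(x + 4)^2, so the eigenvalues are known. The minimal polynomial is
  m_A(x) = Π_λ (x − λ)^{k_λ}
where k_λ is the size of the *largest* Jordan block for λ (equivalently, the smallest k with (A − λI)^k v = 0 for every generalised eigenvector v of λ).

  λ = -4: largest Jordan block has size 1, contributing (x + 4)
  λ = 5: largest Jordan block has size 2, contributing (x − 5)^2

So m_A(x) = (x - 5)^2*(x + 4) = x^3 - 6*x^2 - 15*x + 100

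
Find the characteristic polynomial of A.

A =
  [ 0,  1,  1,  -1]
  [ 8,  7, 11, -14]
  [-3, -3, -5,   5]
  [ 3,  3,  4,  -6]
x^4 + 4*x^3 + 6*x^2 + 4*x + 1

Expanding det(x·I − A) (e.g. by cofactor expansion or by noting that A is similar to its Jordan form J, which has the same characteristic polynomial as A) gives
  χ_A(x) = x^4 + 4*x^3 + 6*x^2 + 4*x + 1
which factors as (x + 1)^4. The eigenvalues (with algebraic multiplicities) are λ = -1 with multiplicity 4.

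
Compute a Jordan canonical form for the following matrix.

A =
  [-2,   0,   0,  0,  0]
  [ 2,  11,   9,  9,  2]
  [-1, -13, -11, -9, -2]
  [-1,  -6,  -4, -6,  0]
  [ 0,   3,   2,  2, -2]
J_3(-2) ⊕ J_2(-2)

The characteristic polynomial is
  det(x·I − A) = x^5 + 10*x^4 + 40*x^3 + 80*x^2 + 80*x + 32 = (x + 2)^5

Eigenvalues and multiplicities (the geometric multiplicity of λ is n − rank(A − λI), which equals the number of Jordan blocks for λ):
  λ = -2: algebraic multiplicity = 5, geometric multiplicity = 2

Determining the block sizes for each eigenvalue:
  λ = -2: with am = 5 and gm = 2, the partition is not yet determined (e.g. several partitions of 5 into 2 parts exist). Let N = A − (-2)·I. Computing rank(N^1) = 3, rank(N^2) = 1, rank(N^3) = 0; the number of blocks of size ≥ j is rank(N^{j−1}) − rank(N^j), giving [2, 2, 1]. So we have 1 block(s) of size 3, 1 block(s) of size 2 → block sizes [3, 2]

Assembling the blocks gives a Jordan form
J =
  [-2,  1,  0,  0,  0]
  [ 0, -2,  1,  0,  0]
  [ 0,  0, -2,  0,  0]
  [ 0,  0,  0, -2,  1]
  [ 0,  0,  0,  0, -2]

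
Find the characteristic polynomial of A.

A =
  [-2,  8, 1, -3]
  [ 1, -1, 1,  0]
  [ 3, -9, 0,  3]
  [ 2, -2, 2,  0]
x^4 + 3*x^3

Expanding det(x·I − A) (e.g. by cofactor expansion or by noting that A is similar to its Jordan form J, which has the same characteristic polynomial as A) gives
  χ_A(x) = x^4 + 3*x^3
which factors as x^3*(x + 3). The eigenvalues (with algebraic multiplicities) are λ = -3 with multiplicity 1, λ = 0 with multiplicity 3.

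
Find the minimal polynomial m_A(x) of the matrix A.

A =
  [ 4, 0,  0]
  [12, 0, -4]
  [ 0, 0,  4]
x^2 - 4*x

The characteristic polynomial is χ_A(x) = x*(x - 4)^2, so the eigenvalues are known. The minimal polynomial is
  m_A(x) = Π_λ (x − λ)^{k_λ}
where k_λ is the size of the *largest* Jordan block for λ (equivalently, the smallest k with (A − λI)^k v = 0 for every generalised eigenvector v of λ).

  λ = 0: largest Jordan block has size 1, contributing (x − 0)
  λ = 4: largest Jordan block has size 1, contributing (x − 4)

So m_A(x) = x*(x - 4) = x^2 - 4*x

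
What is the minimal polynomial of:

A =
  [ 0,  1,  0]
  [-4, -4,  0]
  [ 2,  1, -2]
x^2 + 4*x + 4

The characteristic polynomial is χ_A(x) = (x + 2)^3, so the eigenvalues are known. The minimal polynomial is
  m_A(x) = Π_λ (x − λ)^{k_λ}
where k_λ is the size of the *largest* Jordan block for λ (equivalently, the smallest k with (A − λI)^k v = 0 for every generalised eigenvector v of λ).

  λ = -2: largest Jordan block has size 2, contributing (x + 2)^2

So m_A(x) = (x + 2)^2 = x^2 + 4*x + 4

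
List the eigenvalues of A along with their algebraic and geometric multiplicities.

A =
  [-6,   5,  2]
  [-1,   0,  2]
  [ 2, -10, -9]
λ = -5: alg = 3, geom = 2

Step 1 — factor the characteristic polynomial to read off the algebraic multiplicities:
  χ_A(x) = (x + 5)^3

Step 2 — compute geometric multiplicities via the rank-nullity identity g(λ) = n − rank(A − λI):
  rank(A − (-5)·I) = 1, so dim ker(A − (-5)·I) = n − 1 = 2

Summary:
  λ = -5: algebraic multiplicity = 3, geometric multiplicity = 2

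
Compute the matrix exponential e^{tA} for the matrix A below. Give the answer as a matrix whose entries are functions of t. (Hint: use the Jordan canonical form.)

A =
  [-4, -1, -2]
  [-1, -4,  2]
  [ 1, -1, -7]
e^{tA} =
  [t*exp(-5*t) + exp(-5*t), -t*exp(-5*t), -2*t*exp(-5*t)]
  [-t*exp(-5*t), t*exp(-5*t) + exp(-5*t), 2*t*exp(-5*t)]
  [t*exp(-5*t), -t*exp(-5*t), -2*t*exp(-5*t) + exp(-5*t)]

Strategy: write A = P · J · P⁻¹ where J is a Jordan canonical form, so e^{tA} = P · e^{tJ} · P⁻¹, and e^{tJ} can be computed block-by-block.

A has Jordan form
J =
  [-5,  1,  0]
  [ 0, -5,  0]
  [ 0,  0, -5]
(up to reordering of blocks).

Per-block formulas:
  For a 2×2 Jordan block J_2(-5): exp(t · J_2(-5)) = e^(-5t)·(I + t·N), where N is the 2×2 nilpotent shift.
  For a 1×1 block at λ = -5: exp(t · [-5]) = [e^(-5t)].

After assembling e^{tJ} and conjugating by P, we get:

e^{tA} =
  [t*exp(-5*t) + exp(-5*t), -t*exp(-5*t), -2*t*exp(-5*t)]
  [-t*exp(-5*t), t*exp(-5*t) + exp(-5*t), 2*t*exp(-5*t)]
  [t*exp(-5*t), -t*exp(-5*t), -2*t*exp(-5*t) + exp(-5*t)]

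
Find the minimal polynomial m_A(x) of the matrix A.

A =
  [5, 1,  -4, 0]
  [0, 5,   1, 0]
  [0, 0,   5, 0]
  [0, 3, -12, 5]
x^3 - 15*x^2 + 75*x - 125

The characteristic polynomial is χ_A(x) = (x - 5)^4, so the eigenvalues are known. The minimal polynomial is
  m_A(x) = Π_λ (x − λ)^{k_λ}
where k_λ is the size of the *largest* Jordan block for λ (equivalently, the smallest k with (A − λI)^k v = 0 for every generalised eigenvector v of λ).

  λ = 5: largest Jordan block has size 3, contributing (x − 5)^3

So m_A(x) = (x - 5)^3 = x^3 - 15*x^2 + 75*x - 125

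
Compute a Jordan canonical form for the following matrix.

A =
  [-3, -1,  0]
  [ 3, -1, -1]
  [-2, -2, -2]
J_3(-2)

The characteristic polynomial is
  det(x·I − A) = x^3 + 6*x^2 + 12*x + 8 = (x + 2)^3

Eigenvalues and multiplicities (the geometric multiplicity of λ is n − rank(A − λI), which equals the number of Jordan blocks for λ):
  λ = -2: algebraic multiplicity = 3, geometric multiplicity = 1

Determining the block sizes for each eigenvalue:
  λ = -2: one block (gm = 1), so the single block has size am = 3 → block sizes [3]

Assembling the blocks gives a Jordan form
J =
  [-2,  1,  0]
  [ 0, -2,  1]
  [ 0,  0, -2]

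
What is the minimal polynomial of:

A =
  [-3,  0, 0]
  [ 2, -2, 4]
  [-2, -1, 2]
x^3 + 3*x^2

The characteristic polynomial is χ_A(x) = x^2*(x + 3), so the eigenvalues are known. The minimal polynomial is
  m_A(x) = Π_λ (x − λ)^{k_λ}
where k_λ is the size of the *largest* Jordan block for λ (equivalently, the smallest k with (A − λI)^k v = 0 for every generalised eigenvector v of λ).

  λ = -3: largest Jordan block has size 1, contributing (x + 3)
  λ = 0: largest Jordan block has size 2, contributing (x − 0)^2

So m_A(x) = x^2*(x + 3) = x^3 + 3*x^2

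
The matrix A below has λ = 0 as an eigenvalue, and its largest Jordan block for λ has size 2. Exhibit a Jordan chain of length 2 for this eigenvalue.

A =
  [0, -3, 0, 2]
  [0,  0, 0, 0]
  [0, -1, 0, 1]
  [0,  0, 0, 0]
A Jordan chain for λ = 0 of length 2:
v_1 = (-3, 0, -1, 0)ᵀ
v_2 = (0, 1, 0, 0)ᵀ

Let N = A − (0)·I. We want v_2 with N^2 v_2 = 0 but N^1 v_2 ≠ 0; then v_{j-1} := N · v_j for j = 2, …, 2.

Pick v_2 = (0, 1, 0, 0)ᵀ.
Then v_1 = N · v_2 = (-3, 0, -1, 0)ᵀ.

Sanity check: (A − (0)·I) v_1 = (0, 0, 0, 0)ᵀ = 0. ✓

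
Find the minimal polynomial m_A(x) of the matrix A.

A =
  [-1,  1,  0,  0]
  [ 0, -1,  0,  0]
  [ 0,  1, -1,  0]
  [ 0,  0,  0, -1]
x^2 + 2*x + 1

The characteristic polynomial is χ_A(x) = (x + 1)^4, so the eigenvalues are known. The minimal polynomial is
  m_A(x) = Π_λ (x − λ)^{k_λ}
where k_λ is the size of the *largest* Jordan block for λ (equivalently, the smallest k with (A − λI)^k v = 0 for every generalised eigenvector v of λ).

  λ = -1: largest Jordan block has size 2, contributing (x + 1)^2

So m_A(x) = (x + 1)^2 = x^2 + 2*x + 1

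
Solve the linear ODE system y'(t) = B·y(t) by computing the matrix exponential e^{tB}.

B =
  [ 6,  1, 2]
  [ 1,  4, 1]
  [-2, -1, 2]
e^{tB} =
  [t^2*exp(4*t)/2 + 2*t*exp(4*t) + exp(4*t), t*exp(4*t), t^2*exp(4*t)/2 + 2*t*exp(4*t)]
  [t*exp(4*t), exp(4*t), t*exp(4*t)]
  [-t^2*exp(4*t)/2 - 2*t*exp(4*t), -t*exp(4*t), -t^2*exp(4*t)/2 - 2*t*exp(4*t) + exp(4*t)]

Strategy: write B = P · J · P⁻¹ where J is a Jordan canonical form, so e^{tB} = P · e^{tJ} · P⁻¹, and e^{tJ} can be computed block-by-block.

B has Jordan form
J =
  [4, 1, 0]
  [0, 4, 1]
  [0, 0, 4]
(up to reordering of blocks).

Per-block formulas:
  For a 3×3 Jordan block J_3(4): exp(t · J_3(4)) = e^(4t)·(I + t·N + (t^2/2)·N^2), where N is the 3×3 nilpotent shift.

After assembling e^{tJ} and conjugating by P, we get:

e^{tB} =
  [t^2*exp(4*t)/2 + 2*t*exp(4*t) + exp(4*t), t*exp(4*t), t^2*exp(4*t)/2 + 2*t*exp(4*t)]
  [t*exp(4*t), exp(4*t), t*exp(4*t)]
  [-t^2*exp(4*t)/2 - 2*t*exp(4*t), -t*exp(4*t), -t^2*exp(4*t)/2 - 2*t*exp(4*t) + exp(4*t)]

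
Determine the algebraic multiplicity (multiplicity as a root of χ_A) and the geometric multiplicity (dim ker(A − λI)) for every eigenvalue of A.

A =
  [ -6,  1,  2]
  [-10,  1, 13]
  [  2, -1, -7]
λ = -4: alg = 3, geom = 1

Step 1 — factor the characteristic polynomial to read off the algebraic multiplicities:
  χ_A(x) = (x + 4)^3

Step 2 — compute geometric multiplicities via the rank-nullity identity g(λ) = n − rank(A − λI):
  rank(A − (-4)·I) = 2, so dim ker(A − (-4)·I) = n − 2 = 1

Summary:
  λ = -4: algebraic multiplicity = 3, geometric multiplicity = 1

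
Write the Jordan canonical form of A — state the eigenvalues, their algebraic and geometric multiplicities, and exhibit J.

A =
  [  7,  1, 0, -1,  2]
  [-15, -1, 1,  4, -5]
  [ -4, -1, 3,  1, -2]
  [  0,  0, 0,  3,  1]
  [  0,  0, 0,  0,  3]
J_3(3) ⊕ J_2(3)

The characteristic polynomial is
  det(x·I − A) = x^5 - 15*x^4 + 90*x^3 - 270*x^2 + 405*x - 243 = (x - 3)^5

Eigenvalues and multiplicities (the geometric multiplicity of λ is n − rank(A − λI), which equals the number of Jordan blocks for λ):
  λ = 3: algebraic multiplicity = 5, geometric multiplicity = 2

Determining the block sizes for each eigenvalue:
  λ = 3: with am = 5 and gm = 2, the partition is not yet determined (e.g. several partitions of 5 into 2 parts exist). Let N = A − (3)·I. Computing rank(N^1) = 3, rank(N^2) = 1, rank(N^3) = 0; the number of blocks of size ≥ j is rank(N^{j−1}) − rank(N^j), giving [2, 2, 1]. So we have 1 block(s) of size 3, 1 block(s) of size 2 → block sizes [3, 2]

Assembling the blocks gives a Jordan form
J =
  [3, 1, 0, 0, 0]
  [0, 3, 1, 0, 0]
  [0, 0, 3, 0, 0]
  [0, 0, 0, 3, 1]
  [0, 0, 0, 0, 3]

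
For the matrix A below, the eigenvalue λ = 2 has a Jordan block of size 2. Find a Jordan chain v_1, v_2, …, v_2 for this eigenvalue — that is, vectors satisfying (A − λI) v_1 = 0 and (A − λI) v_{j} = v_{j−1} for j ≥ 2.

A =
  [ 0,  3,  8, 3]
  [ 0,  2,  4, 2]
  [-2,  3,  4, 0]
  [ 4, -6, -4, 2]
A Jordan chain for λ = 2 of length 2:
v_1 = (-2, 0, -2, 4)ᵀ
v_2 = (1, 0, 0, 0)ᵀ

Let N = A − (2)·I. We want v_2 with N^2 v_2 = 0 but N^1 v_2 ≠ 0; then v_{j-1} := N · v_j for j = 2, …, 2.

Pick v_2 = (1, 0, 0, 0)ᵀ.
Then v_1 = N · v_2 = (-2, 0, -2, 4)ᵀ.

Sanity check: (A − (2)·I) v_1 = (0, 0, 0, 0)ᵀ = 0. ✓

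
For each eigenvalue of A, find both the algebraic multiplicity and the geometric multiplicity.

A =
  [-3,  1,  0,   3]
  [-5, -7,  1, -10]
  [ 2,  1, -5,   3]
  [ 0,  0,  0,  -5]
λ = -5: alg = 4, geom = 2

Step 1 — factor the characteristic polynomial to read off the algebraic multiplicities:
  χ_A(x) = (x + 5)^4

Step 2 — compute geometric multiplicities via the rank-nullity identity g(λ) = n − rank(A − λI):
  rank(A − (-5)·I) = 2, so dim ker(A − (-5)·I) = n − 2 = 2

Summary:
  λ = -5: algebraic multiplicity = 4, geometric multiplicity = 2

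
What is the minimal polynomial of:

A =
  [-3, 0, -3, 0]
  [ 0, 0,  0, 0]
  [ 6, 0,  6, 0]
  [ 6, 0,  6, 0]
x^2 - 3*x

The characteristic polynomial is χ_A(x) = x^3*(x - 3), so the eigenvalues are known. The minimal polynomial is
  m_A(x) = Π_λ (x − λ)^{k_λ}
where k_λ is the size of the *largest* Jordan block for λ (equivalently, the smallest k with (A − λI)^k v = 0 for every generalised eigenvector v of λ).

  λ = 0: largest Jordan block has size 1, contributing (x − 0)
  λ = 3: largest Jordan block has size 1, contributing (x − 3)

So m_A(x) = x*(x - 3) = x^2 - 3*x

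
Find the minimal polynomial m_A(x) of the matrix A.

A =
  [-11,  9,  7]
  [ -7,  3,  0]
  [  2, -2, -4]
x^3 + 12*x^2 + 48*x + 64

The characteristic polynomial is χ_A(x) = (x + 4)^3, so the eigenvalues are known. The minimal polynomial is
  m_A(x) = Π_λ (x − λ)^{k_λ}
where k_λ is the size of the *largest* Jordan block for λ (equivalently, the smallest k with (A − λI)^k v = 0 for every generalised eigenvector v of λ).

  λ = -4: largest Jordan block has size 3, contributing (x + 4)^3

So m_A(x) = (x + 4)^3 = x^3 + 12*x^2 + 48*x + 64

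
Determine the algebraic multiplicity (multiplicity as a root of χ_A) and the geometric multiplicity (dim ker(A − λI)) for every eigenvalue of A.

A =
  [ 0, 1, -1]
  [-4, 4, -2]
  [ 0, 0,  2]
λ = 2: alg = 3, geom = 2

Step 1 — factor the characteristic polynomial to read off the algebraic multiplicities:
  χ_A(x) = (x - 2)^3

Step 2 — compute geometric multiplicities via the rank-nullity identity g(λ) = n − rank(A − λI):
  rank(A − (2)·I) = 1, so dim ker(A − (2)·I) = n − 1 = 2

Summary:
  λ = 2: algebraic multiplicity = 3, geometric multiplicity = 2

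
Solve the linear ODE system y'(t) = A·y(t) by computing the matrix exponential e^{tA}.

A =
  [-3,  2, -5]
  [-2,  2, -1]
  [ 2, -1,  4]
e^{tA} =
  [t^2*exp(t) - 4*t*exp(t) + exp(t), -t^2*exp(t)/2 + 2*t*exp(t), 3*t^2*exp(t)/2 - 5*t*exp(t)]
  [2*t^2*exp(t) - 2*t*exp(t), -t^2*exp(t) + t*exp(t) + exp(t), 3*t^2*exp(t) - t*exp(t)]
  [2*t*exp(t), -t*exp(t), 3*t*exp(t) + exp(t)]

Strategy: write A = P · J · P⁻¹ where J is a Jordan canonical form, so e^{tA} = P · e^{tJ} · P⁻¹, and e^{tJ} can be computed block-by-block.

A has Jordan form
J =
  [1, 1, 0]
  [0, 1, 1]
  [0, 0, 1]
(up to reordering of blocks).

Per-block formulas:
  For a 3×3 Jordan block J_3(1): exp(t · J_3(1)) = e^(1t)·(I + t·N + (t^2/2)·N^2), where N is the 3×3 nilpotent shift.

After assembling e^{tJ} and conjugating by P, we get:

e^{tA} =
  [t^2*exp(t) - 4*t*exp(t) + exp(t), -t^2*exp(t)/2 + 2*t*exp(t), 3*t^2*exp(t)/2 - 5*t*exp(t)]
  [2*t^2*exp(t) - 2*t*exp(t), -t^2*exp(t) + t*exp(t) + exp(t), 3*t^2*exp(t) - t*exp(t)]
  [2*t*exp(t), -t*exp(t), 3*t*exp(t) + exp(t)]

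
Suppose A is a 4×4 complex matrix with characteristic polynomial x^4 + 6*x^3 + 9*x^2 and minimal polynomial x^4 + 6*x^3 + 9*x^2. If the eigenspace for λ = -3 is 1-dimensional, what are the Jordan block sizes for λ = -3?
Block sizes for λ = -3: [2]

Step 1 — from the characteristic polynomial, algebraic multiplicity of λ = -3 is 2. From dim ker(A − (-3)·I) = 1, there are exactly 1 Jordan blocks for λ = -3.
Step 2 — from the minimal polynomial, the factor (x + 3)^2 tells us the largest block for λ = -3 has size 2.
Step 3 — with total size 2, 1 blocks, and largest block 2, the block sizes (in nonincreasing order) are [2].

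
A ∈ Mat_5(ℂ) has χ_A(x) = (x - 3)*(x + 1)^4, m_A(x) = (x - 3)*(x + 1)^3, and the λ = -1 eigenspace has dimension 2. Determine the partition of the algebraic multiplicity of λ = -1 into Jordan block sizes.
Block sizes for λ = -1: [3, 1]

Step 1 — from the characteristic polynomial, algebraic multiplicity of λ = -1 is 4. From dim ker(A − (-1)·I) = 2, there are exactly 2 Jordan blocks for λ = -1.
Step 2 — from the minimal polynomial, the factor (x + 1)^3 tells us the largest block for λ = -1 has size 3.
Step 3 — with total size 4, 2 blocks, and largest block 3, the block sizes (in nonincreasing order) are [3, 1].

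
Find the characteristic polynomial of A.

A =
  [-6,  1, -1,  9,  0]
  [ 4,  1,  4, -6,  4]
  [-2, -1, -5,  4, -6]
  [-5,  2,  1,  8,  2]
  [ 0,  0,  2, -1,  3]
x^5 - x^4 - 2*x^3 + 2*x^2 + x - 1

Expanding det(x·I − A) (e.g. by cofactor expansion or by noting that A is similar to its Jordan form J, which has the same characteristic polynomial as A) gives
  χ_A(x) = x^5 - x^4 - 2*x^3 + 2*x^2 + x - 1
which factors as (x - 1)^3*(x + 1)^2. The eigenvalues (with algebraic multiplicities) are λ = -1 with multiplicity 2, λ = 1 with multiplicity 3.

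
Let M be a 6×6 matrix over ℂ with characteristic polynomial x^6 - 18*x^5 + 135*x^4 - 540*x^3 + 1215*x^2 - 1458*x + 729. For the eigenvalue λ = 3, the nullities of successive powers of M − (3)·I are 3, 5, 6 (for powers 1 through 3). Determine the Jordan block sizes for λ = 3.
Block sizes for λ = 3: [3, 2, 1]

From the dimensions of kernels of powers, the number of Jordan blocks of size at least j is d_j − d_{j−1} where d_j = dim ker(N^j) (with d_0 = 0). Computing the differences gives [3, 2, 1].
The number of blocks of size exactly k is (#blocks of size ≥ k) − (#blocks of size ≥ k + 1), so the partition is: 1 block(s) of size 1, 1 block(s) of size 2, 1 block(s) of size 3.
In nonincreasing order the block sizes are [3, 2, 1].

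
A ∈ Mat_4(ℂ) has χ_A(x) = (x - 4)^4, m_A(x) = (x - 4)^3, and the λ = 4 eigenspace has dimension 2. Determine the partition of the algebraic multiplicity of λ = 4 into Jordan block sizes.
Block sizes for λ = 4: [3, 1]

Step 1 — from the characteristic polynomial, algebraic multiplicity of λ = 4 is 4. From dim ker(A − (4)·I) = 2, there are exactly 2 Jordan blocks for λ = 4.
Step 2 — from the minimal polynomial, the factor (x − 4)^3 tells us the largest block for λ = 4 has size 3.
Step 3 — with total size 4, 2 blocks, and largest block 3, the block sizes (in nonincreasing order) are [3, 1].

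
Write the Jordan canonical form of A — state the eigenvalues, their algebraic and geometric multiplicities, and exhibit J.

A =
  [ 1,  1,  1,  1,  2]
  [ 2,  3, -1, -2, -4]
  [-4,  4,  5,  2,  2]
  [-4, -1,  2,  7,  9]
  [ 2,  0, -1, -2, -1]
J_3(3) ⊕ J_2(3)

The characteristic polynomial is
  det(x·I − A) = x^5 - 15*x^4 + 90*x^3 - 270*x^2 + 405*x - 243 = (x - 3)^5

Eigenvalues and multiplicities (the geometric multiplicity of λ is n − rank(A − λI), which equals the number of Jordan blocks for λ):
  λ = 3: algebraic multiplicity = 5, geometric multiplicity = 2

Determining the block sizes for each eigenvalue:
  λ = 3: with am = 5 and gm = 2, the partition is not yet determined (e.g. several partitions of 5 into 2 parts exist). Let N = A − (3)·I. Computing rank(N^1) = 3, rank(N^2) = 1, rank(N^3) = 0; the number of blocks of size ≥ j is rank(N^{j−1}) − rank(N^j), giving [2, 2, 1]. So we have 1 block(s) of size 3, 1 block(s) of size 2 → block sizes [3, 2]

Assembling the blocks gives a Jordan form
J =
  [3, 1, 0, 0, 0]
  [0, 3, 1, 0, 0]
  [0, 0, 3, 0, 0]
  [0, 0, 0, 3, 1]
  [0, 0, 0, 0, 3]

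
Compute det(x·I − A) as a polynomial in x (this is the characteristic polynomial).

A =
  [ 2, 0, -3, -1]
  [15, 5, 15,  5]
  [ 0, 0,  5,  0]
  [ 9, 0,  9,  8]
x^4 - 20*x^3 + 150*x^2 - 500*x + 625

Expanding det(x·I − A) (e.g. by cofactor expansion or by noting that A is similar to its Jordan form J, which has the same characteristic polynomial as A) gives
  χ_A(x) = x^4 - 20*x^3 + 150*x^2 - 500*x + 625
which factors as (x - 5)^4. The eigenvalues (with algebraic multiplicities) are λ = 5 with multiplicity 4.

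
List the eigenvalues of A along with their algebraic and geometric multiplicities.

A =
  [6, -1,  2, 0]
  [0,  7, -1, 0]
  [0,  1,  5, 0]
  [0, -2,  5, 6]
λ = 6: alg = 4, geom = 2

Step 1 — factor the characteristic polynomial to read off the algebraic multiplicities:
  χ_A(x) = (x - 6)^4

Step 2 — compute geometric multiplicities via the rank-nullity identity g(λ) = n − rank(A − λI):
  rank(A − (6)·I) = 2, so dim ker(A − (6)·I) = n − 2 = 2

Summary:
  λ = 6: algebraic multiplicity = 4, geometric multiplicity = 2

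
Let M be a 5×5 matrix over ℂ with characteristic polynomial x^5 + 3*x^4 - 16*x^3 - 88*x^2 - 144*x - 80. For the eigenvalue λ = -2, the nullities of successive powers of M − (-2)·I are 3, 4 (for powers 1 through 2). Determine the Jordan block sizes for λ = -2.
Block sizes for λ = -2: [2, 1, 1]

From the dimensions of kernels of powers, the number of Jordan blocks of size at least j is d_j − d_{j−1} where d_j = dim ker(N^j) (with d_0 = 0). Computing the differences gives [3, 1].
The number of blocks of size exactly k is (#blocks of size ≥ k) − (#blocks of size ≥ k + 1), so the partition is: 2 block(s) of size 1, 1 block(s) of size 2.
In nonincreasing order the block sizes are [2, 1, 1].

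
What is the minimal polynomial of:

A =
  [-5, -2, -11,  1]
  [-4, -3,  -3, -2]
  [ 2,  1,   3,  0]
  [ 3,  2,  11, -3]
x^3 + 6*x^2 + 12*x + 8

The characteristic polynomial is χ_A(x) = (x + 2)^4, so the eigenvalues are known. The minimal polynomial is
  m_A(x) = Π_λ (x − λ)^{k_λ}
where k_λ is the size of the *largest* Jordan block for λ (equivalently, the smallest k with (A − λI)^k v = 0 for every generalised eigenvector v of λ).

  λ = -2: largest Jordan block has size 3, contributing (x + 2)^3

So m_A(x) = (x + 2)^3 = x^3 + 6*x^2 + 12*x + 8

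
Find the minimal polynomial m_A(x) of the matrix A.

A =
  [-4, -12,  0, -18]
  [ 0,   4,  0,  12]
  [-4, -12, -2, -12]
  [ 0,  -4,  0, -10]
x^2 + 6*x + 8

The characteristic polynomial is χ_A(x) = (x + 2)^2*(x + 4)^2, so the eigenvalues are known. The minimal polynomial is
  m_A(x) = Π_λ (x − λ)^{k_λ}
where k_λ is the size of the *largest* Jordan block for λ (equivalently, the smallest k with (A − λI)^k v = 0 for every generalised eigenvector v of λ).

  λ = -4: largest Jordan block has size 1, contributing (x + 4)
  λ = -2: largest Jordan block has size 1, contributing (x + 2)

So m_A(x) = (x + 2)*(x + 4) = x^2 + 6*x + 8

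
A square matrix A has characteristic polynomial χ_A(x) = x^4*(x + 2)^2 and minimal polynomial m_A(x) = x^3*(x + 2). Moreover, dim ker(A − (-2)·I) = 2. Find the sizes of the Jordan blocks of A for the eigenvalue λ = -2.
Block sizes for λ = -2: [1, 1]

Step 1 — from the characteristic polynomial, algebraic multiplicity of λ = -2 is 2. From dim ker(A − (-2)·I) = 2, there are exactly 2 Jordan blocks for λ = -2.
Step 2 — from the minimal polynomial, the factor (x + 2) tells us the largest block for λ = -2 has size 1.
Step 3 — with total size 2, 2 blocks, and largest block 1, the block sizes (in nonincreasing order) are [1, 1].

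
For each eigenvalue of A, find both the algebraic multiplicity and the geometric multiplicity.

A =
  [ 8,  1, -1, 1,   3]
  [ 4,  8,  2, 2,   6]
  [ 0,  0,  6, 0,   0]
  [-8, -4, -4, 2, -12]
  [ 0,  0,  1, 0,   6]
λ = 6: alg = 5, geom = 3

Step 1 — factor the characteristic polynomial to read off the algebraic multiplicities:
  χ_A(x) = (x - 6)^5

Step 2 — compute geometric multiplicities via the rank-nullity identity g(λ) = n − rank(A − λI):
  rank(A − (6)·I) = 2, so dim ker(A − (6)·I) = n − 2 = 3

Summary:
  λ = 6: algebraic multiplicity = 5, geometric multiplicity = 3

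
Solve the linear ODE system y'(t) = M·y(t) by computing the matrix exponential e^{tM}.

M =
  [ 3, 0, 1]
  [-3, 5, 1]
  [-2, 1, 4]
e^{tM} =
  [-t^2*exp(4*t)/2 - t*exp(4*t) + exp(4*t), t^2*exp(4*t)/2, -t^2*exp(4*t)/2 + t*exp(4*t)]
  [-t^2*exp(4*t) - 3*t*exp(4*t), t^2*exp(4*t) + t*exp(4*t) + exp(4*t), -t^2*exp(4*t) + t*exp(4*t)]
  [-t^2*exp(4*t)/2 - 2*t*exp(4*t), t^2*exp(4*t)/2 + t*exp(4*t), -t^2*exp(4*t)/2 + exp(4*t)]

Strategy: write M = P · J · P⁻¹ where J is a Jordan canonical form, so e^{tM} = P · e^{tJ} · P⁻¹, and e^{tJ} can be computed block-by-block.

M has Jordan form
J =
  [4, 1, 0]
  [0, 4, 1]
  [0, 0, 4]
(up to reordering of blocks).

Per-block formulas:
  For a 3×3 Jordan block J_3(4): exp(t · J_3(4)) = e^(4t)·(I + t·N + (t^2/2)·N^2), where N is the 3×3 nilpotent shift.

After assembling e^{tJ} and conjugating by P, we get:

e^{tM} =
  [-t^2*exp(4*t)/2 - t*exp(4*t) + exp(4*t), t^2*exp(4*t)/2, -t^2*exp(4*t)/2 + t*exp(4*t)]
  [-t^2*exp(4*t) - 3*t*exp(4*t), t^2*exp(4*t) + t*exp(4*t) + exp(4*t), -t^2*exp(4*t) + t*exp(4*t)]
  [-t^2*exp(4*t)/2 - 2*t*exp(4*t), t^2*exp(4*t)/2 + t*exp(4*t), -t^2*exp(4*t)/2 + exp(4*t)]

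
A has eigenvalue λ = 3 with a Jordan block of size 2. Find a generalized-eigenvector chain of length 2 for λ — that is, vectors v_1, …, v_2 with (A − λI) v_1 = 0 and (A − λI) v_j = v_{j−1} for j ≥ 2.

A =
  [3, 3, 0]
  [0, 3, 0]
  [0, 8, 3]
A Jordan chain for λ = 3 of length 2:
v_1 = (3, 0, 8)ᵀ
v_2 = (0, 1, 0)ᵀ

Let N = A − (3)·I. We want v_2 with N^2 v_2 = 0 but N^1 v_2 ≠ 0; then v_{j-1} := N · v_j for j = 2, …, 2.

Pick v_2 = (0, 1, 0)ᵀ.
Then v_1 = N · v_2 = (3, 0, 8)ᵀ.

Sanity check: (A − (3)·I) v_1 = (0, 0, 0)ᵀ = 0. ✓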